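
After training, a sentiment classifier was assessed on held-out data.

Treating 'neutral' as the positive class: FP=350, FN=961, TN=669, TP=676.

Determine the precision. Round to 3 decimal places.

0.659

Precision = TP/(TP+FP) = 676/(676+350) = 676/1026 = 0.659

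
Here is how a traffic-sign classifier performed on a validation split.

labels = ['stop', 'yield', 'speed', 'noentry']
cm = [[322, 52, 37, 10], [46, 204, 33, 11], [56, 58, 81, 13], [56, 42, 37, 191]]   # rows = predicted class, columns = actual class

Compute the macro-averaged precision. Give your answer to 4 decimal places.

0.6085

Per-class precision (TP/(TP+FP)):
  stop: TP=322, FP=52+37+10=99 → 322/421 = 0.76485
  yield: TP=204, FP=46+33+11=90 → 204/294 = 0.69388
  speed: TP=81, FP=56+58+13=127 → 81/208 = 0.38942
  noentry: TP=191, FP=56+42+37=135 → 191/326 = 0.58589
Macro-precision = mean = (0.76485 + 0.69388 + 0.38942 + 0.58589) / 4 = 0.6085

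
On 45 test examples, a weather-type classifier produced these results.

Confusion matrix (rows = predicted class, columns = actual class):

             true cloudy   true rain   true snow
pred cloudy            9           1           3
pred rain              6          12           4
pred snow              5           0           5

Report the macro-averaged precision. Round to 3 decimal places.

0.579

Per-class precision (TP/(TP+FP)):
  cloudy: TP=9, FP=1+3=4 → 9/13 = 0.6923
  rain: TP=12, FP=6+4=10 → 12/22 = 0.5455
  snow: TP=5, FP=5+0=5 → 5/10 = 0.5000
Macro-precision = mean = (0.6923 + 0.5455 + 0.5000) / 3 = 0.579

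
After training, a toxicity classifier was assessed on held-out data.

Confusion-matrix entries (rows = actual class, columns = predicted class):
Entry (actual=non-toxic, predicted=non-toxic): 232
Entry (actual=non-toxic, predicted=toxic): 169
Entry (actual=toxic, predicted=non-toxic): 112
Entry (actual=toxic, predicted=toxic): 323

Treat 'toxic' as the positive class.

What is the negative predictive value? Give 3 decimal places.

0.674

NPV = TN/(TN+FN) = 232/(232+112) = 0.674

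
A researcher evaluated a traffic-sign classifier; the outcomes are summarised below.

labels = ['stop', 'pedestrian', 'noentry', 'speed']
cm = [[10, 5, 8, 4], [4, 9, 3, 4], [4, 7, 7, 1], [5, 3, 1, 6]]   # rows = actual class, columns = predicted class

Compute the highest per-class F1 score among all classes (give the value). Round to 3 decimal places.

Per-class F1 score (2·TP/(2·TP+FP+FN)):
  stop: TP=10, FP=4+4+5=13, FN=5+8+4=17 → 20/50 = 0.4000
  pedestrian: TP=9, FP=5+7+3=15, FN=4+3+4=11 → 18/44 = 0.4091
  noentry: TP=7, FP=8+3+1=12, FN=4+7+1=12 → 14/38 = 0.3684
  speed: TP=6, FP=4+4+1=9, FN=5+3+1=9 → 12/30 = 0.4000
Highest is class 'pedestrian' with F1 score = 0.409.

0.409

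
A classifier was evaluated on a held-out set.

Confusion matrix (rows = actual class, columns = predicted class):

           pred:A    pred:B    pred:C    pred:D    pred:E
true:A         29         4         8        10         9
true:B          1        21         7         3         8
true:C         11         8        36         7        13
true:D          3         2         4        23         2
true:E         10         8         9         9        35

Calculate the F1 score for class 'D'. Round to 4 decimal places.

Treat 'D' as positive and all other classes as negative.
F1 score = 2·TP/(2·TP+FP+FN).
D: TP=23, FP=10+3+7+9=29, FN=3+2+4+2=11 → 46/86 = 0.53488

0.5349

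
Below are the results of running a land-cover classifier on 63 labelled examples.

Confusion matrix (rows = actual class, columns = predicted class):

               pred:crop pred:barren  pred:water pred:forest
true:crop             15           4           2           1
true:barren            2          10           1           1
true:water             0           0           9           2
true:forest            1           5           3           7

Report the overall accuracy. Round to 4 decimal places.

Accuracy = trace / total = (15+10+9+7=41) / 63 = 41/63 = 0.6508

0.6508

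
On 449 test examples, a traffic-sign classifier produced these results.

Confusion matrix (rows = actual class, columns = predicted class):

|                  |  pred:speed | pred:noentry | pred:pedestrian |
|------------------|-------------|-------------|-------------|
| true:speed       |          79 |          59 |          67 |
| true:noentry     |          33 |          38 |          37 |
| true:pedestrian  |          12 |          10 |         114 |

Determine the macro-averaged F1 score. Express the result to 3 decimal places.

Per-class F1 score (2·TP/(2·TP+FP+FN)):
  speed: TP=79, FP=33+12=45, FN=59+67=126 → 158/329 = 0.4802
  noentry: TP=38, FP=59+10=69, FN=33+37=70 → 76/215 = 0.3535
  pedestrian: TP=114, FP=67+37=104, FN=12+10=22 → 228/354 = 0.6441
Macro-F1 score = mean = (0.4802 + 0.3535 + 0.6441) / 3 = 0.493

0.493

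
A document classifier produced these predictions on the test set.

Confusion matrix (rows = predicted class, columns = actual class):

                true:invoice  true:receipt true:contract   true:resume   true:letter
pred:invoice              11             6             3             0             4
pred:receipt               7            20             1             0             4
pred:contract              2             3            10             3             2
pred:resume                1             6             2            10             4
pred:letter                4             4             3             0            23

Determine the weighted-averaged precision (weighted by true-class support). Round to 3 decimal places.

Per-class precision (TP/(TP+FP)):
  invoice: TP=11, FP=6+3+0+4=13 → 11/24 = 0.4583
  receipt: TP=20, FP=7+1+0+4=12 → 20/32 = 0.6250
  contract: TP=10, FP=2+3+3+2=10 → 10/20 = 0.5000
  resume: TP=10, FP=1+6+2+4=13 → 10/23 = 0.4348
  letter: TP=23, FP=4+4+3+0=11 → 23/34 = 0.6765
Weighted-precision = Σ (supportᵢ/N)·precisionᵢ with N=133: (25/133)·0.4583 + (39/133)·0.6250 + (19/133)·0.5000 + (13/133)·0.4348 + (37/133)·0.6765 = 0.572

0.572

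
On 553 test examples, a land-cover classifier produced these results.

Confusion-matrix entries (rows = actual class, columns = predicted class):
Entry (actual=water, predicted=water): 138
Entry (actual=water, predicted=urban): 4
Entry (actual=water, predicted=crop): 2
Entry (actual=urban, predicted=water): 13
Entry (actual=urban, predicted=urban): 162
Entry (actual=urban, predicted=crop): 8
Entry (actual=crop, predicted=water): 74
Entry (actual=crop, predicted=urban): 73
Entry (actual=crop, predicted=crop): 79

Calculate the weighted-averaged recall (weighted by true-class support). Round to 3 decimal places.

0.685

Per-class recall (TP/(TP+FN)):
  water: TP=138, FN=4+2=6 → 138/144 = 0.9583
  urban: TP=162, FN=13+8=21 → 162/183 = 0.8852
  crop: TP=79, FN=74+73=147 → 79/226 = 0.3496
Weighted-recall = Σ (supportᵢ/N)·recallᵢ with N=553: (144/553)·0.9583 + (183/553)·0.8852 + (226/553)·0.3496 = 0.685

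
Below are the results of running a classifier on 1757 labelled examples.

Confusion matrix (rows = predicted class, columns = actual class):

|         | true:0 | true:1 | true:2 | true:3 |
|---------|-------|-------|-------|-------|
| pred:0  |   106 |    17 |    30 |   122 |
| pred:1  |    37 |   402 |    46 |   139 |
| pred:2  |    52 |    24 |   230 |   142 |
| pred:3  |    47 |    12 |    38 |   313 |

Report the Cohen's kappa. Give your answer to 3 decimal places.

Observed agreement pₒ = trace/N = 1051/1757 = 0.5982
Expected agreement pₑ = Σ (rowᵢ·colᵢ)/N² = (242·275 + 455·624 + 344·448 + 716·410)/1757² = 0.2585
κ = (pₒ − pₑ)/(1 − pₑ) = (0.5982 − 0.2585)/(1 − 0.2585) = 0.458

0.458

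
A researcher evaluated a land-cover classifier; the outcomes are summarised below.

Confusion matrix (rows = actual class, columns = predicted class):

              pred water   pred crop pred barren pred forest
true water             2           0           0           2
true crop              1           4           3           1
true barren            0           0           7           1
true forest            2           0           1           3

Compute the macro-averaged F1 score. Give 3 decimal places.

0.565

Per-class F1 score (2·TP/(2·TP+FP+FN)):
  water: TP=2, FP=1+0+2=3, FN=0+0+2=2 → 4/9 = 0.4444
  crop: TP=4, FP=0+0+0=0, FN=1+3+1=5 → 8/13 = 0.6154
  barren: TP=7, FP=0+3+1=4, FN=0+0+1=1 → 14/19 = 0.7368
  forest: TP=3, FP=2+1+1=4, FN=2+0+1=3 → 6/13 = 0.4615
Macro-F1 score = mean = (0.4444 + 0.6154 + 0.7368 + 0.4615) / 4 = 0.565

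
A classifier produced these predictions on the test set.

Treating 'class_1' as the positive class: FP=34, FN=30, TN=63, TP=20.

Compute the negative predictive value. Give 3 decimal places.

0.677

NPV = TN/(TN+FN) = 63/(63+30) = 0.677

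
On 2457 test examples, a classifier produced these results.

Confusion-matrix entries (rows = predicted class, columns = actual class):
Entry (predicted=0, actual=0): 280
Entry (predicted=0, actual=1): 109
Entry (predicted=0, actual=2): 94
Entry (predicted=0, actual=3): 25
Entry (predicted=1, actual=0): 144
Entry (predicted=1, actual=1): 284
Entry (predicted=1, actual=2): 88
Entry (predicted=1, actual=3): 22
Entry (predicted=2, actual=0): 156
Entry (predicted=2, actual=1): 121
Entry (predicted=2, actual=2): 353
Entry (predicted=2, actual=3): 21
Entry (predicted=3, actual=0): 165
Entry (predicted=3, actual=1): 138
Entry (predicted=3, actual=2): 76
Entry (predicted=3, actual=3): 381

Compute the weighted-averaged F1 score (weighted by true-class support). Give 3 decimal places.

0.516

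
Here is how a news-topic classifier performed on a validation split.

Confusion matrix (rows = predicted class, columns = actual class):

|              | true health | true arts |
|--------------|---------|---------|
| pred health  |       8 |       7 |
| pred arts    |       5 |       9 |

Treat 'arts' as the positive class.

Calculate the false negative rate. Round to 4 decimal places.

0.4375

FNR = FN/(FN+TP) = 7/(7+9) = 0.4375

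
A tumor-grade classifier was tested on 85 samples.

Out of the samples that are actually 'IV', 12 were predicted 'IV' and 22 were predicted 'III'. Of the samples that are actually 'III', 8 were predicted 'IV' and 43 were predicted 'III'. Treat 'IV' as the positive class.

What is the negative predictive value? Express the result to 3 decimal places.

NPV = TN/(TN+FN) = 43/(43+22) = 0.662

0.662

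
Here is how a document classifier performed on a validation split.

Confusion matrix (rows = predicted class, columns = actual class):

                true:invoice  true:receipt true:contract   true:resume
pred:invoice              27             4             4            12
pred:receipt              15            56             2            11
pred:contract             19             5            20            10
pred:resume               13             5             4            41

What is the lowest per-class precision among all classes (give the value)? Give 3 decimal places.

Per-class precision (TP/(TP+FP)):
  invoice: TP=27, FP=4+4+12=20 → 27/47 = 0.5745
  receipt: TP=56, FP=15+2+11=28 → 56/84 = 0.6667
  contract: TP=20, FP=19+5+10=34 → 20/54 = 0.3704
  resume: TP=41, FP=13+5+4=22 → 41/63 = 0.6508
Lowest is class 'contract' with precision = 0.370.

0.370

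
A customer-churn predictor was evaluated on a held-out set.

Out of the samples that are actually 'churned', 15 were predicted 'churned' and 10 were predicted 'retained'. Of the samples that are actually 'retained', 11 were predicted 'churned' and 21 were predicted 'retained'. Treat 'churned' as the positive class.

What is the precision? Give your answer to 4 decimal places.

Precision = TP/(TP+FP) = 15/(15+11) = 15/26 = 0.5769

0.5769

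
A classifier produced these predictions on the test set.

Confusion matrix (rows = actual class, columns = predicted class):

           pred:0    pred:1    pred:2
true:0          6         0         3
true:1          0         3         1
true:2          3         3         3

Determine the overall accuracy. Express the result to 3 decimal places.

Accuracy = trace / total = (6+3+3=12) / 22 = 12/22 = 0.545

0.545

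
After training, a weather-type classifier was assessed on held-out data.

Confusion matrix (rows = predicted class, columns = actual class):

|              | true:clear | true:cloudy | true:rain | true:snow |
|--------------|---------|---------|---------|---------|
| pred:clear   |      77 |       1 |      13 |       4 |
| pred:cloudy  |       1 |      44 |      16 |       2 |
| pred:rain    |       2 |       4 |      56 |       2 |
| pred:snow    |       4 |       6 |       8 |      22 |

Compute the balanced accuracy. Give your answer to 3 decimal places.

Balanced accuracy = mean of per-class recall.
  clear: recall = 77/84 = 0.9167
  cloudy: recall = 44/55 = 0.8000
  rain: recall = 56/93 = 0.6022
  snow: recall = 22/30 = 0.7333
Mean = (0.9167 + 0.8000 + 0.6022 + 0.7333) / 4 = 0.763

0.763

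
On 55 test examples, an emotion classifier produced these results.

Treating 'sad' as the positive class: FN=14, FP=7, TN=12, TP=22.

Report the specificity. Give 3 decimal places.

0.632

Specificity = TN/(TN+FP) = 12/(12+7) = 0.632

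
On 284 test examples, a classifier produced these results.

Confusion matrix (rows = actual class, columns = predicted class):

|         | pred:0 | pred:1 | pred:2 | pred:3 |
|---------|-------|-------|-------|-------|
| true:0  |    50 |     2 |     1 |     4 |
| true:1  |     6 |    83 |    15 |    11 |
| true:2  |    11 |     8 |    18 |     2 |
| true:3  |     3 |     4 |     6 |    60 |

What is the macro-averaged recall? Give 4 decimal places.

0.7206

Per-class recall (TP/(TP+FN)):
  0: TP=50, FN=2+1+4=7 → 50/57 = 0.87719
  1: TP=83, FN=6+15+11=32 → 83/115 = 0.72174
  2: TP=18, FN=11+8+2=21 → 18/39 = 0.46154
  3: TP=60, FN=3+4+6=13 → 60/73 = 0.82192
Macro-recall = mean = (0.87719 + 0.72174 + 0.46154 + 0.82192) / 4 = 0.7206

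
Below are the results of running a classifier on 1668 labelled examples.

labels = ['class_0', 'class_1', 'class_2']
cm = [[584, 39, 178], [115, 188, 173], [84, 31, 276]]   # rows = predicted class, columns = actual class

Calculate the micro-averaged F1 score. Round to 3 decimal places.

0.628

Micro-averaging pools counts across classes: ΣTP=1048, ΣFP=620, ΣFN=620.
Micro-F1 score = 2·TP/(2·TP+FP+FN) on pooled counts = 0.628 (equals overall accuracy in single-label multiclass).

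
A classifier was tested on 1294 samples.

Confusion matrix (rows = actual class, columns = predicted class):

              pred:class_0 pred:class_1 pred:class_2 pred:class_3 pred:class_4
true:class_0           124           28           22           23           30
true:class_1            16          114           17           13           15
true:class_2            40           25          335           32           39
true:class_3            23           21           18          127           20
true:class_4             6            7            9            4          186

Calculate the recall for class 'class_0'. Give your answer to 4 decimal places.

Take TP from the diagonal, FP from the rest of the 'class_0' prediction marginal, FN from the rest of the 'class_0' actual marginal.
recall = TP/(TP+FN).
class_0: TP=124, FN=28+22+23+30=103 → 124/227 = 0.54626

0.5463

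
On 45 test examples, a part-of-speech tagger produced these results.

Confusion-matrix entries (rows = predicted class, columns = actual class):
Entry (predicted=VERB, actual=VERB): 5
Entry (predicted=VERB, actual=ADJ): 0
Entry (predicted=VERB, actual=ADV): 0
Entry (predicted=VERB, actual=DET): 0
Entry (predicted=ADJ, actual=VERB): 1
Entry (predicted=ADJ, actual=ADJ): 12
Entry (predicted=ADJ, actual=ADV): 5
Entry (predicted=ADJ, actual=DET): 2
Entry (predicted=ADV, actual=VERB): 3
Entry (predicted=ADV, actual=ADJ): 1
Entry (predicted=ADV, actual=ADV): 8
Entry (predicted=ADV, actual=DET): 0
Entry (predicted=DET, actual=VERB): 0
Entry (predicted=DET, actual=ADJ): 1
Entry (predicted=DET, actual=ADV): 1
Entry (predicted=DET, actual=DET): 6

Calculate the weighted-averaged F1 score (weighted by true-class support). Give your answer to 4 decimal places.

Per-class F1 score (2·TP/(2·TP+FP+FN)):
  VERB: TP=5, FP=0+0+0=0, FN=1+3+0=4 → 10/14 = 0.71429
  ADJ: TP=12, FP=1+5+2=8, FN=0+1+1=2 → 24/34 = 0.70588
  ADV: TP=8, FP=3+1+0=4, FN=0+5+1=6 → 16/26 = 0.61538
  DET: TP=6, FP=0+1+1=2, FN=0+2+0=2 → 12/16 = 0.75000
Weighted-F1 score = Σ (supportᵢ/N)·F1 scoreᵢ with N=45: (9/45)·0.71429 + (14/45)·0.70588 + (14/45)·0.61538 + (8/45)·0.75000 = 0.6873

0.6873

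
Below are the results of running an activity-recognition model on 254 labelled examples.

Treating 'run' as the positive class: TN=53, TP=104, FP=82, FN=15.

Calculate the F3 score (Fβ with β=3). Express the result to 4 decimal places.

Fβ = (1+β²)·TP / ((1+β²)·TP + β²·FN + FP), with β²=9
= 10·104 / (10·104 + 9·15 + 82) = 0.8274

0.8274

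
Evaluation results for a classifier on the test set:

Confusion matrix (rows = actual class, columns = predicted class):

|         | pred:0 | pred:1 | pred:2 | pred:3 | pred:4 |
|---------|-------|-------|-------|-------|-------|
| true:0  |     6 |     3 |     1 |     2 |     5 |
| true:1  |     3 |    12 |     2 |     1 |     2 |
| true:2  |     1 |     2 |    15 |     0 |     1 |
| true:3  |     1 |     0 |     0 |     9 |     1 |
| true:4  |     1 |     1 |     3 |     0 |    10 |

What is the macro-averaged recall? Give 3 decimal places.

0.645

Per-class recall (TP/(TP+FN)):
  0: TP=6, FN=3+1+2+5=11 → 6/17 = 0.3529
  1: TP=12, FN=3+2+1+2=8 → 12/20 = 0.6000
  2: TP=15, FN=1+2+0+1=4 → 15/19 = 0.7895
  3: TP=9, FN=1+0+0+1=2 → 9/11 = 0.8182
  4: TP=10, FN=1+1+3+0=5 → 10/15 = 0.6667
Macro-recall = mean = (0.3529 + 0.6000 + 0.7895 + 0.8182 + 0.6667) / 5 = 0.645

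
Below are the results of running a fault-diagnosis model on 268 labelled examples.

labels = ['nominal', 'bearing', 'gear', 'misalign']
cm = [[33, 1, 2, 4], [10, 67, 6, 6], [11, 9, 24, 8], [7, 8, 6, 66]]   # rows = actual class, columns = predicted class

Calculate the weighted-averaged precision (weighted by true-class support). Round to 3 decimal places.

Per-class precision (TP/(TP+FP)):
  nominal: TP=33, FP=10+11+7=28 → 33/61 = 0.5410
  bearing: TP=67, FP=1+9+8=18 → 67/85 = 0.7882
  gear: TP=24, FP=2+6+6=14 → 24/38 = 0.6316
  misalign: TP=66, FP=4+6+8=18 → 66/84 = 0.7857
Weighted-precision = Σ (supportᵢ/N)·precisionᵢ with N=268: (40/268)·0.5410 + (89/268)·0.7882 + (52/268)·0.6316 + (87/268)·0.7857 = 0.720

0.720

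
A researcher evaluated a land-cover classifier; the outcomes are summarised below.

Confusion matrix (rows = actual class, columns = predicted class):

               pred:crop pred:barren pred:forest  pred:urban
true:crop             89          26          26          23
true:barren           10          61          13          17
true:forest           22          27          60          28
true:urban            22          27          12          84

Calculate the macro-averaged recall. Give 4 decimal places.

Per-class recall (TP/(TP+FN)):
  crop: TP=89, FN=26+26+23=75 → 89/164 = 0.54268
  barren: TP=61, FN=10+13+17=40 → 61/101 = 0.60396
  forest: TP=60, FN=22+27+28=77 → 60/137 = 0.43796
  urban: TP=84, FN=22+27+12=61 → 84/145 = 0.57931
Macro-recall = mean = (0.54268 + 0.60396 + 0.43796 + 0.57931) / 4 = 0.5410

0.5410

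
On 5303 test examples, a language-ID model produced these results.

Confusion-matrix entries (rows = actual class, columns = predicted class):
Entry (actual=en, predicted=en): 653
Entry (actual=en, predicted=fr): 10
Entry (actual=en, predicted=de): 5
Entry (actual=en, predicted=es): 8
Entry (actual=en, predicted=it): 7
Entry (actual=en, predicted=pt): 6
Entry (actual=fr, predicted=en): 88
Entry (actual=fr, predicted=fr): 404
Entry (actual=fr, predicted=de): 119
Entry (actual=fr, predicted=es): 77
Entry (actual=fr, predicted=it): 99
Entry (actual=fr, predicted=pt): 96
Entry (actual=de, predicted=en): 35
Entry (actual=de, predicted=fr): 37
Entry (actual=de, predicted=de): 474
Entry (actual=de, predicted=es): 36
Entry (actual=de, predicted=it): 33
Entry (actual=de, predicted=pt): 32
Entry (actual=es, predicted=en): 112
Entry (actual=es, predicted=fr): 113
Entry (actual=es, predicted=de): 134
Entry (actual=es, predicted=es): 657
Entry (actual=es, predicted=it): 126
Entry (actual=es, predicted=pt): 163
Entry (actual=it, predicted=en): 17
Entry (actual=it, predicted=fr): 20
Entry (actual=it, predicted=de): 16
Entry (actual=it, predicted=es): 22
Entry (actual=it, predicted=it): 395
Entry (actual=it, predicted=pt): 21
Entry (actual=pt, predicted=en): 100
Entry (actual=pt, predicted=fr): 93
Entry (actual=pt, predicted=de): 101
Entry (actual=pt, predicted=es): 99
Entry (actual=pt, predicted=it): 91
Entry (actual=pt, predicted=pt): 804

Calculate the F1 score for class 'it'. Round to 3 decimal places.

0.636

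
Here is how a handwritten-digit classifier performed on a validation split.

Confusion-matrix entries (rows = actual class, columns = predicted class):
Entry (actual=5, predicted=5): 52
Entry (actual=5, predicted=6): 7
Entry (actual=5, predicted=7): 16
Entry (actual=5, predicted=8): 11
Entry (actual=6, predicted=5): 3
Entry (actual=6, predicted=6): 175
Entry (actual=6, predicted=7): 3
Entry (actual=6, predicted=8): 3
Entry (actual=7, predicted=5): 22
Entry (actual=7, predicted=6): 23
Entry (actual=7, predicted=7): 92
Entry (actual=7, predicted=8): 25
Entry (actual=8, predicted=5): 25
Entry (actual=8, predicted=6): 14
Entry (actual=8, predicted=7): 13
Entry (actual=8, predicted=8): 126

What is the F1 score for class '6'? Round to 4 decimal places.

0.8685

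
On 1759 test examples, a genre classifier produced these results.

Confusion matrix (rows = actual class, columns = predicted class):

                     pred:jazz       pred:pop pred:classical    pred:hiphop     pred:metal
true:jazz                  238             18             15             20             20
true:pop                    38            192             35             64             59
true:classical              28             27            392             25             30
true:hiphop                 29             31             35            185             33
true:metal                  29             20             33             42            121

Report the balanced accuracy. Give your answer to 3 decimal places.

Balanced accuracy = mean of per-class recall.
  jazz: recall = 238/311 = 0.7653
  pop: recall = 192/388 = 0.4948
  classical: recall = 392/502 = 0.7809
  hiphop: recall = 185/313 = 0.5911
  metal: recall = 121/245 = 0.4939
Mean = (0.7653 + 0.4948 + 0.7809 + 0.5911 + 0.4939) / 5 = 0.625

0.625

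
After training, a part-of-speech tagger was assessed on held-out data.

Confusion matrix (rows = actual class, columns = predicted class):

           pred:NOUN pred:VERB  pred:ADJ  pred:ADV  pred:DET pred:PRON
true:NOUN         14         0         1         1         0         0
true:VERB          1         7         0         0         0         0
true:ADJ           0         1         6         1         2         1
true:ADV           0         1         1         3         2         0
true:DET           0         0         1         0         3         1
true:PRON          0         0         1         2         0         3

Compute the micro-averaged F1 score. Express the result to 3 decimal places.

Micro-averaging pools counts across classes: ΣTP=36, ΣFP=17, ΣFN=17.
Micro-F1 score = 2·TP/(2·TP+FP+FN) on pooled counts = 0.679 (equals overall accuracy in single-label multiclass).

0.679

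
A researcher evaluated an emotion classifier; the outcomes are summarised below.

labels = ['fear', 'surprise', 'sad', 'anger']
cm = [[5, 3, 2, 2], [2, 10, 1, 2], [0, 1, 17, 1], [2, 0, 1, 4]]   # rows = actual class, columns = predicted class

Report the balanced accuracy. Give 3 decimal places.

Balanced accuracy = mean of per-class recall.
  fear: recall = 5/12 = 0.4167
  surprise: recall = 10/15 = 0.6667
  sad: recall = 17/19 = 0.8947
  anger: recall = 4/7 = 0.5714
Mean = (0.4167 + 0.6667 + 0.8947 + 0.5714) / 4 = 0.637

0.637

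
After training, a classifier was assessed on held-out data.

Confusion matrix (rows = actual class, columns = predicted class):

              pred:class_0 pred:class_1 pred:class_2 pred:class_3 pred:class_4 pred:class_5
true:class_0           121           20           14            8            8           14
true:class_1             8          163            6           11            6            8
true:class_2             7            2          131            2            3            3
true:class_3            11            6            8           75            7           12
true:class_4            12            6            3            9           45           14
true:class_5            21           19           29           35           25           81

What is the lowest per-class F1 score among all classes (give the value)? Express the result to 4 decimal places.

0.4737

Per-class F1 score (2·TP/(2·TP+FP+FN)):
  class_0: TP=121, FP=8+7+11+12+21=59, FN=20+14+8+8+14=64 → 242/365 = 0.66301
  class_1: TP=163, FP=20+2+6+6+19=53, FN=8+6+11+6+8=39 → 326/418 = 0.77990
  class_2: TP=131, FP=14+6+8+3+29=60, FN=7+2+2+3+3=17 → 262/339 = 0.77286
  class_3: TP=75, FP=8+11+2+9+35=65, FN=11+6+8+7+12=44 → 150/259 = 0.57915
  class_4: TP=45, FP=8+6+3+7+25=49, FN=12+6+3+9+14=44 → 90/183 = 0.49180
  class_5: TP=81, FP=14+8+3+12+14=51, FN=21+19+29+35+25=129 → 162/342 = 0.47368
Lowest is class 'class_5' with F1 score = 0.4737.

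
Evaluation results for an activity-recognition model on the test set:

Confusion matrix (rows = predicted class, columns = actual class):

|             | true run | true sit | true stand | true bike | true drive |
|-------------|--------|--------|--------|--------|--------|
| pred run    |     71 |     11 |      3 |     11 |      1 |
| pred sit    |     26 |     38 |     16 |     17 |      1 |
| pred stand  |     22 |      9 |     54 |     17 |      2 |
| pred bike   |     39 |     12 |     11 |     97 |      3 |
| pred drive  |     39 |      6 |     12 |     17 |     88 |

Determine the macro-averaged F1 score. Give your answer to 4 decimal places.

Per-class F1 score (2·TP/(2·TP+FP+FN)):
  run: TP=71, FP=11+3+11+1=26, FN=26+22+39+39=126 → 142/294 = 0.48299
  sit: TP=38, FP=26+16+17+1=60, FN=11+9+12+6=38 → 76/174 = 0.43678
  stand: TP=54, FP=22+9+17+2=50, FN=3+16+11+12=42 → 108/200 = 0.54000
  bike: TP=97, FP=39+12+11+3=65, FN=11+17+17+17=62 → 194/321 = 0.60436
  drive: TP=88, FP=39+6+12+17=74, FN=1+1+2+3=7 → 176/257 = 0.68482
Macro-F1 score = mean = (0.48299 + 0.43678 + 0.54000 + 0.60436 + 0.68482) / 5 = 0.5498

0.5498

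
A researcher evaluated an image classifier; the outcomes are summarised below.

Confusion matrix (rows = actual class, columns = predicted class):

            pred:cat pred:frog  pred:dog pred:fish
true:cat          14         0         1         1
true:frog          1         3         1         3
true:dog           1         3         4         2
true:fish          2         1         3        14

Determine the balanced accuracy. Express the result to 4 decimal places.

0.5875

Balanced accuracy = mean of per-class recall.
  cat: recall = 14/16 = 0.87500
  frog: recall = 3/8 = 0.37500
  dog: recall = 4/10 = 0.40000
  fish: recall = 14/20 = 0.70000
Mean = (0.87500 + 0.37500 + 0.40000 + 0.70000) / 4 = 0.5875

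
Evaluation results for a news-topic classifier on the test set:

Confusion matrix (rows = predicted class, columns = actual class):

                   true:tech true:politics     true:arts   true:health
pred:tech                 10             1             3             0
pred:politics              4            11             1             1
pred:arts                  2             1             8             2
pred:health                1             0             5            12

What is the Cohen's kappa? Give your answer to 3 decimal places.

0.550

Observed agreement pₒ = trace/N = 41/62 = 0.6613
Expected agreement pₑ = Σ (rowᵢ·colᵢ)/N² = (17·14 + 13·17 + 17·13 + 15·18)/62² = 0.2471
κ = (pₒ − pₑ)/(1 − pₑ) = (0.6613 − 0.2471)/(1 − 0.2471) = 0.550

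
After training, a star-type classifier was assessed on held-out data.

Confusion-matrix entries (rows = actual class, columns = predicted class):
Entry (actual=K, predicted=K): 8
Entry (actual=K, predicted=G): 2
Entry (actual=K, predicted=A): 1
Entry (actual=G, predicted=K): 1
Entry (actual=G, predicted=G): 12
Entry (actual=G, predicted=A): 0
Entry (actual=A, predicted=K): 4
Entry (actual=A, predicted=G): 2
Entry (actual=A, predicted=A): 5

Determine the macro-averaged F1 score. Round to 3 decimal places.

0.694

Per-class F1 score (2·TP/(2·TP+FP+FN)):
  K: TP=8, FP=1+4=5, FN=2+1=3 → 16/24 = 0.6667
  G: TP=12, FP=2+2=4, FN=1+0=1 → 24/29 = 0.8276
  A: TP=5, FP=1+0=1, FN=4+2=6 → 10/17 = 0.5882
Macro-F1 score = mean = (0.6667 + 0.8276 + 0.5882) / 3 = 0.694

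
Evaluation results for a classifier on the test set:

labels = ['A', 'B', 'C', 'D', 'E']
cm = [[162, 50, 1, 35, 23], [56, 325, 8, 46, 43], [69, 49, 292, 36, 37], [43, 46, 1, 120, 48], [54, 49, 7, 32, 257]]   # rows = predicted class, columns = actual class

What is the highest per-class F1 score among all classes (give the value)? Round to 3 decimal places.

Per-class F1 score (2·TP/(2·TP+FP+FN)):
  A: TP=162, FP=50+1+35+23=109, FN=56+69+43+54=222 → 324/655 = 0.4947
  B: TP=325, FP=56+8+46+43=153, FN=50+49+46+49=194 → 650/997 = 0.6520
  C: TP=292, FP=69+49+36+37=191, FN=1+8+1+7=17 → 584/792 = 0.7374
  D: TP=120, FP=43+46+1+48=138, FN=35+46+36+32=149 → 240/527 = 0.4554
  E: TP=257, FP=54+49+7+32=142, FN=23+43+37+48=151 → 514/807 = 0.6369
Highest is class 'C' with F1 score = 0.737.

0.737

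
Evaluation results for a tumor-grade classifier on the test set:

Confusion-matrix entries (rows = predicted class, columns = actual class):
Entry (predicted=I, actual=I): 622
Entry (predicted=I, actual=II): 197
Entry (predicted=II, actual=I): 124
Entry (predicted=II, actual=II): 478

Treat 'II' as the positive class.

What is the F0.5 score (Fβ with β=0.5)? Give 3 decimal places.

0.775

Fβ = (1+β²)·TP / ((1+β²)·TP + β²·FN + FP), with β²=1/4
= 1.25·478 / (1.25·478 + 0.25·197 + 124) = 0.775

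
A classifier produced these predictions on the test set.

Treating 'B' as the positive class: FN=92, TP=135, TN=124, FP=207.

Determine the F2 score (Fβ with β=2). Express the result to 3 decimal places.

0.540

Fβ = (1+β²)·TP / ((1+β²)·TP + β²·FN + FP), with β²=4
= 5·135 / (5·135 + 4·92 + 207) = 0.540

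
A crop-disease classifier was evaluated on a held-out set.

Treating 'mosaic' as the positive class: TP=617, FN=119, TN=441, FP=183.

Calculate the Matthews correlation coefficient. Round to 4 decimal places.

0.5519

MCC = (TP·TN − FP·FN) / √((TP+FP)(TP+FN)(TN+FP)(TN+FN))
Numerator = 617·441 − 183·119 = 250320
Denominator = √(800·736·624·560) = √205750272000 = 453597.0370
MCC = 250320 / 453597.0370 = 0.5519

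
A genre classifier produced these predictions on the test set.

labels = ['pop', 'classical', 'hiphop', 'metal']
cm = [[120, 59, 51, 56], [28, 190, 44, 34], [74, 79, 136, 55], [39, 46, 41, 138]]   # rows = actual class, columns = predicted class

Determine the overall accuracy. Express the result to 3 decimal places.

Accuracy = trace / total = (120+190+136+138=584) / 1190 = 584/1190 = 0.491

0.491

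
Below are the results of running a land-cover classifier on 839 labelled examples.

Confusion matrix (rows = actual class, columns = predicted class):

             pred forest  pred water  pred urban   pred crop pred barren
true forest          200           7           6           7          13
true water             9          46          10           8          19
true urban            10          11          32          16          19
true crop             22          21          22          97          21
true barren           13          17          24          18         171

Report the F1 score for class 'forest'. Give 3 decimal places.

0.821

One-vs-rest for 'forest': TP = diagonal; FP = other classes predicted 'forest'; FN = 'forest' predicted as other.
F1 score = 2·TP/(2·TP+FP+FN).
forest: TP=200, FP=9+10+22+13=54, FN=7+6+7+13=33 → 400/487 = 0.8214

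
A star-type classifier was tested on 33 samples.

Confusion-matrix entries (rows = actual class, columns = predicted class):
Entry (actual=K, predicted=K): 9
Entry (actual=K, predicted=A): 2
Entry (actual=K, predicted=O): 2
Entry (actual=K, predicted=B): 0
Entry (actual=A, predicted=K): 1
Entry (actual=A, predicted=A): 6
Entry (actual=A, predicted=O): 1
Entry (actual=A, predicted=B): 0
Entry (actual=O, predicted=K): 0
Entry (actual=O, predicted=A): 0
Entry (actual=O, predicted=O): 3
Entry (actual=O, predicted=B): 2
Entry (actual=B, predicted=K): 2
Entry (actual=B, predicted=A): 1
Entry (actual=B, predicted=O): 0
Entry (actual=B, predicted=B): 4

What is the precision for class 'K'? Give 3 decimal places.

Take TP from the diagonal, FP from the rest of the 'K' prediction marginal, FN from the rest of the 'K' actual marginal.
precision = TP/(TP+FP).
K: TP=9, FP=1+0+2=3 → 9/12 = 0.7500

0.750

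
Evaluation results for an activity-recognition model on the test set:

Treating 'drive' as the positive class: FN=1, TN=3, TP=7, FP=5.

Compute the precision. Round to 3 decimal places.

Precision = TP/(TP+FP) = 7/(7+5) = 7/12 = 0.583

0.583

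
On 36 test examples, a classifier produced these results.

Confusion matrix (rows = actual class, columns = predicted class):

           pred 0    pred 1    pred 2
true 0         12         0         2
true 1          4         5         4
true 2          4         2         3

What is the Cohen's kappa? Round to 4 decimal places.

Observed agreement pₒ = trace/N = 20/36 = 0.55556
Expected agreement pₑ = Σ (rowᵢ·colᵢ)/N² = (14·20 + 13·7 + 9·9)/36² = 0.34877
κ = (pₒ − pₑ)/(1 − pₑ) = (0.55556 − 0.34877)/(1 − 0.34877) = 0.3175

0.3175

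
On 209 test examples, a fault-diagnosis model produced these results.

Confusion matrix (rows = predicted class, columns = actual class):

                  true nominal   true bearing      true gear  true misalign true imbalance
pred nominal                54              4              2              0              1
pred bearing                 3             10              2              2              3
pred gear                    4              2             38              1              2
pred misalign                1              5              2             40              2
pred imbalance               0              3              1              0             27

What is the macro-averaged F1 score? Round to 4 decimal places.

Per-class F1 score (2·TP/(2·TP+FP+FN)):
  nominal: TP=54, FP=4+2+0+1=7, FN=3+4+1+0=8 → 108/123 = 0.87805
  bearing: TP=10, FP=3+2+2+3=10, FN=4+2+5+3=14 → 20/44 = 0.45455
  gear: TP=38, FP=4+2+1+2=9, FN=2+2+2+1=7 → 76/92 = 0.82609
  misalign: TP=40, FP=1+5+2+2=10, FN=0+2+1+0=3 → 80/93 = 0.86022
  imbalance: TP=27, FP=0+3+1+0=4, FN=1+3+2+2=8 → 54/66 = 0.81818
Macro-F1 score = mean = (0.87805 + 0.45455 + 0.82609 + 0.86022 + 0.81818) / 5 = 0.7674

0.7674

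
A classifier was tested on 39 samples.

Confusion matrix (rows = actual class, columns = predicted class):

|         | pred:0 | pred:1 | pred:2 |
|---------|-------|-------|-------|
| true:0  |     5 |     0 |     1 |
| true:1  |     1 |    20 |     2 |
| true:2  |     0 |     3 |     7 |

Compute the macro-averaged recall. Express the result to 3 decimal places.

0.801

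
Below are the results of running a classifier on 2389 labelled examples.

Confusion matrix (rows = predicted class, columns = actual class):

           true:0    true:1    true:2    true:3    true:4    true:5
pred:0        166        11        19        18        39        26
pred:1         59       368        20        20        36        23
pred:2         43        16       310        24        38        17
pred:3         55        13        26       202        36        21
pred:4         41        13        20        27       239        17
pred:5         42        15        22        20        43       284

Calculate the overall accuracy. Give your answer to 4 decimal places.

0.6568

Accuracy = trace / total = (166+368+310+202+239+284=1569) / 2389 = 1569/2389 = 0.6568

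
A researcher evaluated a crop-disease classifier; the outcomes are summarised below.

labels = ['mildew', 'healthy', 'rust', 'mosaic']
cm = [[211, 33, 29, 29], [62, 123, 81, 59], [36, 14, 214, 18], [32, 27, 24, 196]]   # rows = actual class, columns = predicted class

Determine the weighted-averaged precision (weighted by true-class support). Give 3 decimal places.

0.626

Per-class precision (TP/(TP+FP)):
  mildew: TP=211, FP=62+36+32=130 → 211/341 = 0.6188
  healthy: TP=123, FP=33+14+27=74 → 123/197 = 0.6244
  rust: TP=214, FP=29+81+24=134 → 214/348 = 0.6149
  mosaic: TP=196, FP=29+59+18=106 → 196/302 = 0.6490
Weighted-precision = Σ (supportᵢ/N)·precisionᵢ with N=1188: (302/1188)·0.6188 + (325/1188)·0.6244 + (282/1188)·0.6149 + (279/1188)·0.6490 = 0.626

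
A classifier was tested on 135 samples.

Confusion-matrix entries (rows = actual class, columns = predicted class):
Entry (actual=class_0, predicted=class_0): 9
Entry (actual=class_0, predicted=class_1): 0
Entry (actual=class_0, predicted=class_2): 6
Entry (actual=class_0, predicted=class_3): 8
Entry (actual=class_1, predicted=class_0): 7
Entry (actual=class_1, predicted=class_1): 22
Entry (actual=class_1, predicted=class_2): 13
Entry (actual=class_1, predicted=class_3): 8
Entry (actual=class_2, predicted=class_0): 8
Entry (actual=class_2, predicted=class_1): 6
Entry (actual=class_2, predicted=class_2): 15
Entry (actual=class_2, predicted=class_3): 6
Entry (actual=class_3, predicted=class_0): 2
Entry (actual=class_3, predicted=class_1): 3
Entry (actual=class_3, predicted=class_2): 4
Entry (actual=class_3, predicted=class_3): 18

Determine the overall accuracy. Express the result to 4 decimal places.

0.4741

Accuracy = trace / total = (9+22+15+18=64) / 135 = 64/135 = 0.4741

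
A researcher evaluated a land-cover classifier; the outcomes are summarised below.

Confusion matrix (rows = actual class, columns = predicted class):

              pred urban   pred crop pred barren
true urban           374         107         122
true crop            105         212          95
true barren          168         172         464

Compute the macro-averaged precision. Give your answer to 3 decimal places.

0.564

Per-class precision (TP/(TP+FP)):
  urban: TP=374, FP=105+168=273 → 374/647 = 0.5781
  crop: TP=212, FP=107+172=279 → 212/491 = 0.4318
  barren: TP=464, FP=122+95=217 → 464/681 = 0.6814
Macro-precision = mean = (0.5781 + 0.4318 + 0.6814) / 3 = 0.564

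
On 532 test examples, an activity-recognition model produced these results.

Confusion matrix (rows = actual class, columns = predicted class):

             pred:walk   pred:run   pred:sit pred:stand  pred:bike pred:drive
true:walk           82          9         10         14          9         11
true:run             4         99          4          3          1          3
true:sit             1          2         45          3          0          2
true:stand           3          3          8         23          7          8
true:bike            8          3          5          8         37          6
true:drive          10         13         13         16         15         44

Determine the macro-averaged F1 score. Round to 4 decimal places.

0.5914

Per-class F1 score (2·TP/(2·TP+FP+FN)):
  walk: TP=82, FP=4+1+3+8+10=26, FN=9+10+14+9+11=53 → 164/243 = 0.67490
  run: TP=99, FP=9+2+3+3+13=30, FN=4+4+3+1+3=15 → 198/243 = 0.81481
  sit: TP=45, FP=10+4+8+5+13=40, FN=1+2+3+0+2=8 → 90/138 = 0.65217
  stand: TP=23, FP=14+3+3+8+16=44, FN=3+3+8+7+8=29 → 46/119 = 0.38655
  bike: TP=37, FP=9+1+0+7+15=32, FN=8+3+5+8+6=30 → 74/136 = 0.54412
  drive: TP=44, FP=11+3+2+8+6=30, FN=10+13+13+16+15=67 → 88/185 = 0.47568
Macro-F1 score = mean = (0.67490 + 0.81481 + 0.65217 + 0.38655 + 0.54412 + 0.47568) / 6 = 0.5914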